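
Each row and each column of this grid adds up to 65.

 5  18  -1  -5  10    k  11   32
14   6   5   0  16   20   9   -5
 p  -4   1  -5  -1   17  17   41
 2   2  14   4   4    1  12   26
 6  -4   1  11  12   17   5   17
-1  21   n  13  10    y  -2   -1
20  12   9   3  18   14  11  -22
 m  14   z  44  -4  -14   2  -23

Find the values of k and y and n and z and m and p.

k = -5, y = 15, n = 10, z = 26, m = 20, p = -1

Row 3 has -4 + 1 − 5 − 1 + 17 + 17 + 41 = 66; the blank must be 65 − 66 = -1.
Column 1 has 5 + 14 − 1 + 2 + 6 − 1 + 20 = 45; the blank must be 65 − 45 = 20.
Row 8 has 20 + 14 + 44 − 4 − 14 + 2 − 23 = 39; the blank must be 65 − 39 = 26.
Row 1 has 5 + 18 − 1 − 5 + 10 + 11 + 32 = 70; the blank must be 65 − 70 = -5.
Column 6 has -5 + 20 + 17 + 1 + 17 + 14 − 14 = 50; the blank must be 65 − 50 = 15.
Row 6 has -1 + 21 + 13 + 10 + 15 − 2 − 1 = 55; the blank must be 65 − 55 = 10.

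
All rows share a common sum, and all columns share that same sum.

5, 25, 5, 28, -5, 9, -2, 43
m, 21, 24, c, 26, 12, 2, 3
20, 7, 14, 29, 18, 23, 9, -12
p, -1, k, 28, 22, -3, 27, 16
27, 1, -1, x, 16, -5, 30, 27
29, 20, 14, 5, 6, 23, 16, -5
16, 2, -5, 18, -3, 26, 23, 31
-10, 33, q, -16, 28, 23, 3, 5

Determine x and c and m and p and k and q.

Rows 1 and 3 both sum to 108, so that's the common total.
The known cells in row 5 total 95, leaving 108 − 95 = 13 for the blank.
The known cells in row 8 total 66, leaving 108 − 66 = 42 for the blank.
The known cells in column 3 total 93, leaving 108 − 93 = 15 for the blank.
The known cells in row 4 total 104, leaving 108 − 104 = 4 for the blank.
The known cells in column 1 total 91, leaving 108 − 91 = 17 for the blank.
The known cells in row 2 total 105, leaving 108 − 105 = 3 for the blank.

x = 13, c = 3, m = 17, p = 4, k = 15, q = 42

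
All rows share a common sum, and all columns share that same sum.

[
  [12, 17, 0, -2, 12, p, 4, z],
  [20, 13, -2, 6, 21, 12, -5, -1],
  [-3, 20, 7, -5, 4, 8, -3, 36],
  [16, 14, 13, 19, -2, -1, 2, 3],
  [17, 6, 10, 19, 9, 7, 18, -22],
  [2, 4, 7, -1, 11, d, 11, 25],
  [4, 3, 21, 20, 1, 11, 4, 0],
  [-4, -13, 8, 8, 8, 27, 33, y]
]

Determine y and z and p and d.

Rows 2 and 3 both sum to 64, so that's the common total.
Row 6 has 2 + 4 + 7 − 1 + 11 + 11 + 25 = 59; the blank must be 64 − 59 = 5.
Row 8 has -4 − 13 + 8 + 8 + 8 + 27 + 33 = 67; the blank must be 64 − 67 = -3.
Column 8 has -1 + 36 + 3 − 22 + 25 + 0 − 3 = 38; the blank must be 64 − 38 = 26.
Row 1 has 12 + 17 + 0 − 2 + 12 + 4 + 26 = 69; the blank must be 64 − 69 = -5.

y = -3, z = 26, p = -5, d = 5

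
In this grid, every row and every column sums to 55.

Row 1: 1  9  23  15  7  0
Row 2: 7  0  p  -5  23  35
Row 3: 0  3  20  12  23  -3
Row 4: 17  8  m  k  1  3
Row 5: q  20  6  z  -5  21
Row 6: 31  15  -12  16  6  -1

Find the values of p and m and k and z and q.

p = -5, m = 23, k = 3, z = 14, q = -1

Column 1 has 1 + 7 + 0 + 17 + 31 = 56; the blank must be 55 − 56 = -1.
Row 2 has 7 + 0 − 5 + 23 + 35 = 60; the blank must be 55 − 60 = -5.
Row 5 has -1 + 20 + 6 − 5 + 21 = 41; the blank must be 55 − 41 = 14.
Column 4 has 15 − 5 + 12 + 14 + 16 = 52; the blank must be 55 − 52 = 3.
Row 4 has 17 + 8 + 3 + 1 + 3 = 32; the blank must be 55 − 32 = 23.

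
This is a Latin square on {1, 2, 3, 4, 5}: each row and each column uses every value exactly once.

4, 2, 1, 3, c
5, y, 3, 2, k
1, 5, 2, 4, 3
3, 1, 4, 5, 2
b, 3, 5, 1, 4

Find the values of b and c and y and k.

At (row 2, col 2): column 2 already has {1, 2, 3, 5}, so the value is 4.
Cell (5,1): row 5 already has {1, 3, 4, 5} → 2.
For row 1, column 5: row 1 already has {1, 2, 3, 4}; that leaves 5.
Cell (2,5): row 2 already has {2, 3, 4, 5} → 1.

b = 2, c = 5, y = 4, k = 1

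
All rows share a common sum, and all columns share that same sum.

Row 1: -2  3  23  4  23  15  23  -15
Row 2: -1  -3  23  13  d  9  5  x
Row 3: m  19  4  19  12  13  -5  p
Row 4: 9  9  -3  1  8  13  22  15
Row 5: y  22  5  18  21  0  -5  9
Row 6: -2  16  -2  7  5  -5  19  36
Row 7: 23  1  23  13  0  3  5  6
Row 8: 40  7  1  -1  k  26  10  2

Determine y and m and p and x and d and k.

Rows 1 and 4 both sum to 74, so that's the common total.
The known cells in row 8 total 85, leaving 74 − 85 = -11 for the blank.
The known cells in row 5 total 70, leaving 74 − 70 = 4 for the blank.
The known cells in column 1 total 71, leaving 74 − 71 = 3 for the blank.
The known cells in row 3 total 65, leaving 74 − 65 = 9 for the blank.
The known cells in column 5 total 58, leaving 74 − 58 = 16 for the blank.
The known cells in row 2 total 62, leaving 74 − 62 = 12 for the blank.

y = 4, m = 3, p = 9, x = 12, d = 16, k = -11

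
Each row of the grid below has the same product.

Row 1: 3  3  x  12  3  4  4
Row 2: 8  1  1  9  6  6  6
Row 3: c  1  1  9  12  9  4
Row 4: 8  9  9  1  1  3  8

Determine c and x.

c = 4, x = 3

Rows 2 and 4 each multiply to 15552, so every row has product 15552.
Row 3: 1×1×9×12×9×4 = 3888, so the missing entry is 15552 ÷ 3888 = 4.
Row 1: 3×3×12×3×4×4 = 5184, so the missing entry is 15552 ÷ 5184 = 3.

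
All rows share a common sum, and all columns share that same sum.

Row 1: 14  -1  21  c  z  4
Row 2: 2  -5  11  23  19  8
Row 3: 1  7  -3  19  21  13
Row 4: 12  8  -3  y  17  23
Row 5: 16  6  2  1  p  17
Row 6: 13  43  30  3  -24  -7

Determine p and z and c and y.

Rows 2 and 3 both sum to 58, so that's the common total.
Row 5: 16 + 6 + 2 + 1 + 17 = 42, so its missing entry is 58 − 42 = 16.
Column 5: 19 + 21 + 17 + 16 − 24 = 49, so its missing entry is 58 − 49 = 9.
Row 1: 14 − 1 + 21 + 9 + 4 = 47, so its missing entry is 58 − 47 = 11.
Row 4: 12 + 8 − 3 + 17 + 23 = 57, so its missing entry is 58 − 57 = 1.

p = 16, z = 9, c = 11, y = 1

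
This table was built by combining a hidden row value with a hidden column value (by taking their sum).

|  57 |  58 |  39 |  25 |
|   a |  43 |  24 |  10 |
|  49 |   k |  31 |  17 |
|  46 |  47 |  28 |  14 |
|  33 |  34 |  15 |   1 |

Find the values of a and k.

a = 42, k = 50

The difference between any two rows is the same in every column — this is an addition table with the headers hidden.
Row 2 minus row 1 is 10 − 25 = -15, so its entry in column 1 is 57 + (-15) = 42.
Row 3 minus row 1 is 17 − 25 = -8, so its entry in column 2 is 58 + (-8) = 50.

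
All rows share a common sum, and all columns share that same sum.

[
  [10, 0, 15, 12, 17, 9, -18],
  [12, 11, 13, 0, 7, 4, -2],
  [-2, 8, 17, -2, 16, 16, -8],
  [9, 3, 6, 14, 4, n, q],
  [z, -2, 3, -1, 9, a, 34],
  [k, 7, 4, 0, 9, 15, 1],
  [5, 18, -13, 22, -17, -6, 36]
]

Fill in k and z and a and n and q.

Rows 1 and 2 both sum to 45, so that's the common total.
The known cells in row 6 total 36, leaving 45 − 36 = 9 for the blank.
The known cells in column 1 total 43, leaving 45 − 43 = 2 for the blank.
The known cells in row 5 total 45, leaving 45 − 45 = 0 for the blank.
The known cells in column 7 total 43, leaving 45 − 43 = 2 for the blank.
The known cells in row 4 total 38, leaving 45 − 38 = 7 for the blank.

k = 9, z = 2, a = 0, n = 7, q = 2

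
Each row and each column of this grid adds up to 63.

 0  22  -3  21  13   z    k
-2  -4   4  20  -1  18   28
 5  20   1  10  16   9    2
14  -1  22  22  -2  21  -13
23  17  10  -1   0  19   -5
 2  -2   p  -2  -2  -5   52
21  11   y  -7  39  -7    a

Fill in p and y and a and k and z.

p = 20, y = 9, a = -3, k = 2, z = 8

The known cells in column 6 total 55, leaving 63 − 55 = 8 for the blank.
The known cells in row 1 total 61, leaving 63 − 61 = 2 for the blank.
The known cells in column 7 total 66, leaving 63 − 66 = -3 for the blank.
The known cells in row 7 total 54, leaving 63 − 54 = 9 for the blank.
The known cells in row 6 total 43, leaving 63 − 43 = 20 for the blank.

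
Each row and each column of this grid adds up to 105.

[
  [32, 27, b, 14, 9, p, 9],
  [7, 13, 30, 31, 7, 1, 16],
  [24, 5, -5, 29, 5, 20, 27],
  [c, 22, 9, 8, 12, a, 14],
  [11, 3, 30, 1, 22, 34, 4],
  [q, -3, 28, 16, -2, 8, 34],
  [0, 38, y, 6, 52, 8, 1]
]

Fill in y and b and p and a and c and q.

Row 7 has 0 + 38 + 6 + 52 + 8 + 1 = 105; the blank must be 105 − 105 = 0.
Column 3 has 30 − 5 + 9 + 30 + 28 + 0 = 92; the blank must be 105 − 92 = 13.
Row 6 has -3 + 28 + 16 − 2 + 8 + 34 = 81; the blank must be 105 − 81 = 24.
Column 1 has 32 + 7 + 24 + 11 + 24 + 0 = 98; the blank must be 105 − 98 = 7.
Row 1 has 32 + 27 + 13 + 14 + 9 + 9 = 104; the blank must be 105 − 104 = 1.
Row 4 has 7 + 22 + 9 + 8 + 12 + 14 = 72; the blank must be 105 − 72 = 33.

y = 0, b = 13, p = 1, a = 33, c = 7, q = 24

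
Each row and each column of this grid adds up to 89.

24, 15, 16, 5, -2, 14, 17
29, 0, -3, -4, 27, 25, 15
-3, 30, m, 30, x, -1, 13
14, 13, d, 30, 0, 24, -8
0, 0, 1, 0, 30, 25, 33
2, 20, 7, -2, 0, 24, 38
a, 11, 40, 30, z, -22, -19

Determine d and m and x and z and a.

d = 16, m = 12, x = 8, z = 26, a = 23

Column 1: 24 + 29 − 3 + 14 + 0 + 2 = 66, so its missing entry is 89 − 66 = 23.
Row 7: 23 + 11 + 40 + 30 − 22 − 19 = 63, so its missing entry is 89 − 63 = 26.
Column 5: -2 + 27 + 0 + 30 + 0 + 26 = 81, so its missing entry is 89 − 81 = 8.
Row 3: -3 + 30 + 30 + 8 − 1 + 13 = 77, so its missing entry is 89 − 77 = 12.
Row 4: 14 + 13 + 30 + 0 + 24 − 8 = 73, so its missing entry is 89 − 73 = 16.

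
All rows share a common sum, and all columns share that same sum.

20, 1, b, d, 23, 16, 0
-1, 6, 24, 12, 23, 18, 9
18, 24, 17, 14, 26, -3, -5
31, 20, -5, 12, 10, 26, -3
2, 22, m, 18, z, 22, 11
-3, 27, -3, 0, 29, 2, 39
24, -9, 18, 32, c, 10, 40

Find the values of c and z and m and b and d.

c = -24, z = 4, m = 12, b = 28, d = 3

Rows 2 and 3 both sum to 91, so that's the common total.
Column 4 has 12 + 14 + 12 + 18 + 0 + 32 = 88; the blank must be 91 − 88 = 3.
Row 7 has 24 − 9 + 18 + 32 + 10 + 40 = 115; the blank must be 91 − 115 = -24.
Column 5 has 23 + 23 + 26 + 10 + 29 − 24 = 87; the blank must be 91 − 87 = 4.
Row 5 has 2 + 22 + 18 + 4 + 22 + 11 = 79; the blank must be 91 − 79 = 12.
Row 1 has 20 + 1 + 3 + 23 + 16 + 0 = 63; the blank must be 91 − 63 = 28.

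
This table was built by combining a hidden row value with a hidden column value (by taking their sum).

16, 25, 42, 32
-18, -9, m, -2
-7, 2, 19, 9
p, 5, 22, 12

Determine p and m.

The difference between any two rows is the same in every column — this is an addition table with the headers hidden.
Row 4 minus row 1 is 5 − 25 = -20, so its entry in column 1 is 16 + (-20) = -4.
Row 2 minus row 1 is -9 − 25 = -34, so its entry in column 3 is 42 + (-34) = 8.

p = -4, m = 8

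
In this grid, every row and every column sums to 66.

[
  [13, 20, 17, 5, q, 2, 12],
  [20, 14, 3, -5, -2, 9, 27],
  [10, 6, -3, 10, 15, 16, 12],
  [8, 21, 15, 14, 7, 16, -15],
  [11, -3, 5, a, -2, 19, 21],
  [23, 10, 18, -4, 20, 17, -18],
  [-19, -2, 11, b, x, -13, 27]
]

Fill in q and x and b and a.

Row 1: 13 + 20 + 17 + 5 + 2 + 12 = 69, so its missing entry is 66 − 69 = -3.
Column 5: -3 − 2 + 15 + 7 − 2 + 20 = 35, so its missing entry is 66 − 35 = 31.
Row 7: -19 − 2 + 11 + 31 − 13 + 27 = 35, so its missing entry is 66 − 35 = 31.
Row 5: 11 − 3 + 5 − 2 + 19 + 21 = 51, so its missing entry is 66 − 51 = 15.

q = -3, x = 31, b = 31, a = 15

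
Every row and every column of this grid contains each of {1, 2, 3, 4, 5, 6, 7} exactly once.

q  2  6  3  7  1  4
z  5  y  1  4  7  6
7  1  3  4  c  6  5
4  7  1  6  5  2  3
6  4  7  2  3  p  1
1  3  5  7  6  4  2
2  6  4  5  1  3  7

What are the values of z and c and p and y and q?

At (row 3, col 5): row 3 already has {1, 3, 4, 5, 6, 7}, so the value is 2.
At (row 2, col 3): column 3 already has {1, 3, 4, 5, 6, 7}, so the value is 2.
For row 1, column 1: row 1 already has {1, 2, 3, 4, 6, 7}; that leaves 5.
For row 5, column 6: row 5 already has {1, 2, 3, 4, 6, 7}; that leaves 5.
Cell (2,1): row 2 already has {1, 2, 4, 5, 6, 7} → 3.

z = 3, c = 2, p = 5, y = 2, q = 5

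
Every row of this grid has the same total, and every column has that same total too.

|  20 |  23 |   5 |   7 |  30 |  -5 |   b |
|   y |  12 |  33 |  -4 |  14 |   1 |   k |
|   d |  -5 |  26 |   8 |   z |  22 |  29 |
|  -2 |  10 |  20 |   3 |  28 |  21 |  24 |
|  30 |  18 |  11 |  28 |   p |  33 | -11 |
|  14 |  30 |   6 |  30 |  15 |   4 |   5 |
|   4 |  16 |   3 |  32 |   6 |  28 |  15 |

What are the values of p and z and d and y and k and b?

p = -5, z = 16, d = 8, y = 30, k = 18, b = 24

Rows 4 and 6 both sum to 104, so that's the common total.
Row 5 has 30 + 18 + 11 + 28 + 33 − 11 = 109; the blank must be 104 − 109 = -5.
Column 5 has 30 + 14 + 28 − 5 + 15 + 6 = 88; the blank must be 104 − 88 = 16.
Row 3 has -5 + 26 + 8 + 16 + 22 + 29 = 96; the blank must be 104 − 96 = 8.
Row 1 has 20 + 23 + 5 + 7 + 30 − 5 = 80; the blank must be 104 − 80 = 24.
Column 1 has 20 + 8 − 2 + 30 + 14 + 4 = 74; the blank must be 104 − 74 = 30.
Row 2 has 30 + 12 + 33 − 4 + 14 + 1 = 86; the blank must be 104 − 86 = 18.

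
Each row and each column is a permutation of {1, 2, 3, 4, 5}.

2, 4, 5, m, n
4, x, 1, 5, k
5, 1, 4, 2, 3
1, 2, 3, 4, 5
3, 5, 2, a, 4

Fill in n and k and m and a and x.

n = 1, k = 2, m = 3, a = 1, x = 3

For row 5, column 4: row 5 already has {2, 3, 4, 5}; that leaves 1.
Cell (2,2): column 2 already has {1, 2, 4, 5} → 3.
At (row 1, col 4): column 4 already has {1, 2, 4, 5}, so the value is 3.
Cell (1,5): row 1 already has {2, 3, 4, 5} → 1.
Cell (2,5): row 2 already has {1, 3, 4, 5} → 2.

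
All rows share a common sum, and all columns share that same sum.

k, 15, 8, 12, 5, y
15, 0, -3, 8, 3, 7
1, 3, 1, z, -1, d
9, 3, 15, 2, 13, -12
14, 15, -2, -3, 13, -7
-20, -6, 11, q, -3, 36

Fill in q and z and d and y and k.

q = 12, z = -1, d = 27, y = -21, k = 11

Rows 2 and 4 both sum to 30, so that's the common total.
Column 1: 15 + 1 + 9 + 14 − 20 = 19, so its missing entry is 30 − 19 = 11.
Row 1: 11 + 15 + 8 + 12 + 5 = 51, so its missing entry is 30 − 51 = -21.
Row 6: -20 − 6 + 11 − 3 + 36 = 18, so its missing entry is 30 − 18 = 12.
Column 4: 12 + 8 + 2 − 3 + 12 = 31, so its missing entry is 30 − 31 = -1.
Row 3: 1 + 3 + 1 − 1 − 1 = 3, so its missing entry is 30 − 3 = 27.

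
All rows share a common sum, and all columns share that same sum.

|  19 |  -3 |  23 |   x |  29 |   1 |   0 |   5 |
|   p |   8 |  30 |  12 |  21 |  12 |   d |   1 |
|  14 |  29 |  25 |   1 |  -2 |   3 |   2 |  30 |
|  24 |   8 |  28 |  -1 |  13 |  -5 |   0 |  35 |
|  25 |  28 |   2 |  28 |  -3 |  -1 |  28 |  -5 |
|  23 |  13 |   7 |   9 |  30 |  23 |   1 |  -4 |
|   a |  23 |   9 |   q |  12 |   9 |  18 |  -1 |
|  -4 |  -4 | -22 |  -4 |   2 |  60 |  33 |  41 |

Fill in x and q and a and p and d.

x = 28, q = 29, a = 3, p = -2, d = 20

Rows 3 and 4 both sum to 102, so that's the common total.
Row 1: 19 − 3 + 23 + 29 + 1 + 0 + 5 = 74, so its missing entry is 102 − 74 = 28.
Column 7: 0 + 2 + 0 + 28 + 1 + 18 + 33 = 82, so its missing entry is 102 − 82 = 20.
Row 2: 8 + 30 + 12 + 21 + 12 + 20 + 1 = 104, so its missing entry is 102 − 104 = -2.
Column 1: 19 − 2 + 14 + 24 + 25 + 23 − 4 = 99, so its missing entry is 102 − 99 = 3.
Row 7: 3 + 23 + 9 + 12 + 9 + 18 − 1 = 73, so its missing entry is 102 − 73 = 29.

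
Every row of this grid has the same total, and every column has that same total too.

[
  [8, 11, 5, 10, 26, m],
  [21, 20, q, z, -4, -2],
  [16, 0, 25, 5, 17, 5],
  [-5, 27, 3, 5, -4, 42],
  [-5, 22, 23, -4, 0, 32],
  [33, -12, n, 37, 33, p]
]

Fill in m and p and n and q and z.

m = 8, p = -17, n = -6, q = 18, z = 15

Rows 3 and 4 both sum to 68, so that's the common total.
Row 1: 8 + 11 + 5 + 10 + 26 = 60, so its missing entry is 68 − 60 = 8.
Column 6: 8 − 2 + 5 + 42 + 32 = 85, so its missing entry is 68 − 85 = -17.
Column 4: 10 + 5 + 5 − 4 + 37 = 53, so its missing entry is 68 − 53 = 15.
Row 2: 21 + 20 + 15 − 4 − 2 = 50, so its missing entry is 68 − 50 = 18.
Row 6: 33 − 12 + 37 + 33 − 17 = 74, so its missing entry is 68 − 74 = -6.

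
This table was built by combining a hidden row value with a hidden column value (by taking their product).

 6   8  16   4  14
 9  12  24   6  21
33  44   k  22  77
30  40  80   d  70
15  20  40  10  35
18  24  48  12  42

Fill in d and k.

Each row is a constant multiple of every other row — this is a multiplication table with the headers hidden.
Row 4 is 70/14 = 5/1 times row 1, so its entry in column 4 is 4 × 5/1 = 20.
Row 3 is 77/14 = 11/2 times row 1, so its entry in column 3 is 16 × 11/2 = 88.

d = 20, k = 88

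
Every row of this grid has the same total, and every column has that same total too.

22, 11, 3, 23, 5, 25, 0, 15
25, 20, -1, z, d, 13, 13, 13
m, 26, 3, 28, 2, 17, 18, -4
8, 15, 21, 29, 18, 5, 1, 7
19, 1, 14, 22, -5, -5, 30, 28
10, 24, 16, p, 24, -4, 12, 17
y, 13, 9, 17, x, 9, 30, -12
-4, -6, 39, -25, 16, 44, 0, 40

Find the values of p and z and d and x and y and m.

p = 5, z = 5, d = 16, x = 28, y = 10, m = 14

Rows 1 and 4 both sum to 104, so that's the common total.
The known cells in row 3 total 90, leaving 104 − 90 = 14 for the blank.
The known cells in column 1 total 94, leaving 104 − 94 = 10 for the blank.
The known cells in row 7 total 76, leaving 104 − 76 = 28 for the blank.
The known cells in column 5 total 88, leaving 104 − 88 = 16 for the blank.
The known cells in row 6 total 99, leaving 104 − 99 = 5 for the blank.
The known cells in row 2 total 99, leaving 104 − 99 = 5 for the blank.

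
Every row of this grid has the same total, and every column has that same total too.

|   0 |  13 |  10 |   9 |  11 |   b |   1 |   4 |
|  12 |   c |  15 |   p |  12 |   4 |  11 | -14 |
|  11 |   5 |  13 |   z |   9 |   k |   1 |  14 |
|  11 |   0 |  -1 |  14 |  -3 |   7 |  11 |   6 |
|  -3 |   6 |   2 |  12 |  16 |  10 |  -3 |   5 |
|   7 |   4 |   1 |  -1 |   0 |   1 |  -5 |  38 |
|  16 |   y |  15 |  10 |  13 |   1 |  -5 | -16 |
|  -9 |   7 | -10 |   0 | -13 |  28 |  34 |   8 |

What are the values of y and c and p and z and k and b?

y = 11, c = -1, p = 6, z = -5, k = -3, b = -3

Rows 4 and 5 both sum to 45, so that's the common total.
Row 7: 16 + 15 + 10 + 13 + 1 − 5 − 16 = 34, so its missing entry is 45 − 34 = 11.
Column 2: 13 + 5 + 0 + 6 + 4 + 11 + 7 = 46, so its missing entry is 45 − 46 = -1.
Row 1: 0 + 13 + 10 + 9 + 11 + 1 + 4 = 48, so its missing entry is 45 − 48 = -3.
Column 6: -3 + 4 + 7 + 10 + 1 + 1 + 28 = 48, so its missing entry is 45 − 48 = -3.
Row 3: 11 + 5 + 13 + 9 − 3 + 1 + 14 = 50, so its missing entry is 45 − 50 = -5.
Row 2: 12 − 1 + 15 + 12 + 4 + 11 − 14 = 39, so its missing entry is 45 − 39 = 6.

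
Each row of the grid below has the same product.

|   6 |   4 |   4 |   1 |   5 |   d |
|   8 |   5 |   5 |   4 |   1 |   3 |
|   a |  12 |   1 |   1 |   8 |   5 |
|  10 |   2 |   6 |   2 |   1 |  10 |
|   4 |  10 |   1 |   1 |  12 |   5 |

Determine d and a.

d = 5, a = 5

Rows 4 and 5 each multiply to 2400, so every row has product 2400.
Row 1: 6×4×4×1×5 = 480, so the missing entry is 2400 ÷ 480 = 5.
Row 3: 12×1×1×8×5 = 480, so the missing entry is 2400 ÷ 480 = 5.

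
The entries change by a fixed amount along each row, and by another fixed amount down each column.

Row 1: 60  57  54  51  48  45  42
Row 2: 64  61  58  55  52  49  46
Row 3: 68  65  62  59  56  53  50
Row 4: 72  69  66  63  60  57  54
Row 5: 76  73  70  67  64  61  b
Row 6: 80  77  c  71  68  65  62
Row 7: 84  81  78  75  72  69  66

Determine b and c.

b = 58, c = 74

Along each row the entries change by -3 per step; down each column they change by 4.
Row 5: from 76 at column 1, stepping by -3 to column 7 gives 58.
Row 6: from 80 at column 1, stepping by -3 to column 3 gives 74.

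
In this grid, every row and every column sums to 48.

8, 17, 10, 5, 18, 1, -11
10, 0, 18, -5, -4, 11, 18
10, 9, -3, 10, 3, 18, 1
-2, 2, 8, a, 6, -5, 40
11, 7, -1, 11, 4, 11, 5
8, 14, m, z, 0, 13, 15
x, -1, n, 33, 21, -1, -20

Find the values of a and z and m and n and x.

a = -1, z = -5, m = 3, n = 13, x = 3

The known cells in row 4 total 49, leaving 48 − 49 = -1 for the blank.
The known cells in column 1 total 45, leaving 48 − 45 = 3 for the blank.
The known cells in row 7 total 35, leaving 48 − 35 = 13 for the blank.
The known cells in column 4 total 53, leaving 48 − 53 = -5 for the blank.
The known cells in row 6 total 45, leaving 48 − 45 = 3 for the blank.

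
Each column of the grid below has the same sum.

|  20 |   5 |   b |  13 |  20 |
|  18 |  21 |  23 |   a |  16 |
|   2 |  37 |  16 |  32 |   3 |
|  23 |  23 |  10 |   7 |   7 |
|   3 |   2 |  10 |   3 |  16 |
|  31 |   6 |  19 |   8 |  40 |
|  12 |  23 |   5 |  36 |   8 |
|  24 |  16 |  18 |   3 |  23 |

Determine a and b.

Columns 2 and 5 both add up to 133, so every column sums to 133.
Column 4: 13 + 32 + 7 + 3 + 8 + 36 + 3 = 102, so the missing entry is 133 − 102 = 31.
Column 3: 23 + 16 + 10 + 10 + 19 + 5 + 18 = 101, so the missing entry is 133 − 101 = 32.

a = 31, b = 32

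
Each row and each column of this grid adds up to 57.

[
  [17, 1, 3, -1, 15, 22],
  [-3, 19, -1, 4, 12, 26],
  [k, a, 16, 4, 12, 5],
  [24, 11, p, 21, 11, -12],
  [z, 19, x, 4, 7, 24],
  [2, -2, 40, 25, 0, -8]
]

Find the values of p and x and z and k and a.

The known cells in column 2 total 48, leaving 57 − 48 = 9 for the blank.
The known cells in row 3 total 46, leaving 57 − 46 = 11 for the blank.
The known cells in column 1 total 51, leaving 57 − 51 = 6 for the blank.
The known cells in row 5 total 60, leaving 57 − 60 = -3 for the blank.
The known cells in row 4 total 55, leaving 57 − 55 = 2 for the blank.

p = 2, x = -3, z = 6, k = 11, a = 9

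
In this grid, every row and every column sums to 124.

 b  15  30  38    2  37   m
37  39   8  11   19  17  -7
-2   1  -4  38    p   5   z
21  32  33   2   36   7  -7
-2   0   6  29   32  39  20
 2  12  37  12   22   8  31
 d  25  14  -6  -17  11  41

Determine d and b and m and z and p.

The known cells in column 5 total 94, leaving 124 − 94 = 30 for the blank.
The known cells in row 3 total 68, leaving 124 − 68 = 56 for the blank.
The known cells in column 7 total 134, leaving 124 − 134 = -10 for the blank.
The known cells in row 1 total 112, leaving 124 − 112 = 12 for the blank.
The known cells in row 7 total 68, leaving 124 − 68 = 56 for the blank.

d = 56, b = 12, m = -10, z = 56, p = 30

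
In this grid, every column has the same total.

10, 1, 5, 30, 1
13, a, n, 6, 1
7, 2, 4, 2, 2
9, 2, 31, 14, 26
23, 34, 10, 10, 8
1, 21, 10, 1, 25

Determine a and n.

Columns 4 and 5 both add up to 63, so every column sums to 63.
Column 2: 1 + 2 + 2 + 34 + 21 = 60, so the missing entry is 63 − 60 = 3.
Column 3: 5 + 4 + 31 + 10 + 10 = 60, so the missing entry is 63 − 60 = 3.

a = 3, n = 3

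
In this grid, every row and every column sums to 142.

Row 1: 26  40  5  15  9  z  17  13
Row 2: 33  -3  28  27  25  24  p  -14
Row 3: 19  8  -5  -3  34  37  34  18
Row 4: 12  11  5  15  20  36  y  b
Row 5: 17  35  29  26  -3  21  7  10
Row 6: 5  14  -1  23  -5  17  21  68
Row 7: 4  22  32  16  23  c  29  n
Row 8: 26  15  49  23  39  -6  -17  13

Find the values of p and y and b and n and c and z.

The known cells in row 1 total 125, leaving 142 − 125 = 17 for the blank.
The known cells in column 6 total 146, leaving 142 − 146 = -4 for the blank.
The known cells in row 7 total 122, leaving 142 − 122 = 20 for the blank.
The known cells in column 8 total 128, leaving 142 − 128 = 14 for the blank.
The known cells in row 4 total 113, leaving 142 − 113 = 29 for the blank.
The known cells in row 2 total 120, leaving 142 − 120 = 22 for the blank.

p = 22, y = 29, b = 14, n = 20, c = -4, z = 17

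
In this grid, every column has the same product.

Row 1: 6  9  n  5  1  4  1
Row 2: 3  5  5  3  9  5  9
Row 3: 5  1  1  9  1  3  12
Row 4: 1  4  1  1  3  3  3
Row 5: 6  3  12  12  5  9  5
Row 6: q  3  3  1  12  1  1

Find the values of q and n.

q = 3, n = 9

Columns 4 and 7 each multiply to 1620, so every column has product 1620.
Column 1: 6×3×5×1×6 = 540, so the missing entry is 1620 ÷ 540 = 3.
Column 3: 5×1×1×12×3 = 180, so the missing entry is 1620 ÷ 180 = 9.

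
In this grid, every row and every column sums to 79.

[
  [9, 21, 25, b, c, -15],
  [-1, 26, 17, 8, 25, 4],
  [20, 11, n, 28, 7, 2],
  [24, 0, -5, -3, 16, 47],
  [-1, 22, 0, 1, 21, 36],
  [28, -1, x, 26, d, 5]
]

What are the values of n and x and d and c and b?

n = 11, x = 31, d = -10, c = 20, b = 19

Column 4: 8 + 28 − 3 + 1 + 26 = 60, so its missing entry is 79 − 60 = 19.
Row 1: 9 + 21 + 25 + 19 − 15 = 59, so its missing entry is 79 − 59 = 20.
Column 5: 20 + 25 + 7 + 16 + 21 = 89, so its missing entry is 79 − 89 = -10.
Row 3: 20 + 11 + 28 + 7 + 2 = 68, so its missing entry is 79 − 68 = 11.
Row 6: 28 − 1 + 26 − 10 + 5 = 48, so its missing entry is 79 − 48 = 31.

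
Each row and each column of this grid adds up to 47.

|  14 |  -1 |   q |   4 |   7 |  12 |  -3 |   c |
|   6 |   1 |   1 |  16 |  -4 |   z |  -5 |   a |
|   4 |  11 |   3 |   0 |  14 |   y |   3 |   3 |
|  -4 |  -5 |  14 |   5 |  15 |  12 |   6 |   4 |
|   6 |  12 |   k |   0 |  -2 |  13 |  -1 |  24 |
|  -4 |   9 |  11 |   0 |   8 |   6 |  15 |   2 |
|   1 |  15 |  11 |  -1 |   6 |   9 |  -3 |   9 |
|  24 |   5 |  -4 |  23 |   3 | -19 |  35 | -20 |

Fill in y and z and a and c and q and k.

Row 5 has 6 + 12 + 0 − 2 + 13 − 1 + 24 = 52; the blank must be 47 − 52 = -5.
Column 3 has 1 + 3 + 14 − 5 + 11 + 11 − 4 = 31; the blank must be 47 − 31 = 16.
Row 1 has 14 − 1 + 16 + 4 + 7 + 12 − 3 = 49; the blank must be 47 − 49 = -2.
Column 8 has -2 + 3 + 4 + 24 + 2 + 9 − 20 = 20; the blank must be 47 − 20 = 27.
Row 2 has 6 + 1 + 1 + 16 − 4 − 5 + 27 = 42; the blank must be 47 − 42 = 5.
Row 3 has 4 + 11 + 3 + 0 + 14 + 3 + 3 = 38; the blank must be 47 − 38 = 9.

y = 9, z = 5, a = 27, c = -2, q = 16, k = -5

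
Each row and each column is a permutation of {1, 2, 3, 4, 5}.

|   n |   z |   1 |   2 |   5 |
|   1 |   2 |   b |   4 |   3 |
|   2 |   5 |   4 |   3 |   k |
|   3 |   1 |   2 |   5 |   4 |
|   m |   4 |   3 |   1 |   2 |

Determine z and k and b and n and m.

Cell (1,2): column 2 already has {1, 2, 4, 5} → 3.
Cell (3,5): row 3 already has {2, 3, 4, 5} → 1.
At (row 2, col 3): row 2 already has {1, 2, 3, 4}, so the value is 5.
Cell (5,1): row 5 already has {1, 2, 3, 4} → 5.
Cell (1,1): row 1 already has {1, 2, 3, 5} → 4.

z = 3, k = 1, b = 5, n = 4, m = 5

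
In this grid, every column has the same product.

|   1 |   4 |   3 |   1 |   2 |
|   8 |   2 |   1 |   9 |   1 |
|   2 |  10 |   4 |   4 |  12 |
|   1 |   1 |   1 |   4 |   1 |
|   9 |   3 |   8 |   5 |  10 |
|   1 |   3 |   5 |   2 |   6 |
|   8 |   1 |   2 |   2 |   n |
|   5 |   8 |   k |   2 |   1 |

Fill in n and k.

Columns 1 and 4 each multiply to 5760, so every column has product 5760.
Column 5: 2×1×12×1×10×6×1 = 1440, so the missing entry is 5760 ÷ 1440 = 4.
Column 3: 3×1×4×1×8×5×2 = 960, so the missing entry is 5760 ÷ 960 = 6.

n = 4, k = 6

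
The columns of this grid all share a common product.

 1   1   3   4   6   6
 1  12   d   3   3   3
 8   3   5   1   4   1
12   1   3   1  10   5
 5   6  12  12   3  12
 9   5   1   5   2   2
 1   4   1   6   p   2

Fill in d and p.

d = 8, p = 1

Columns 4 and 6 each multiply to 4320, so every column has product 4320.
Column 3: 3×5×3×12×1×1 = 540, so the missing entry is 4320 ÷ 540 = 8.
Column 5: 6×3×4×10×3×2 = 4320, so the missing entry is 4320 ÷ 4320 = 1.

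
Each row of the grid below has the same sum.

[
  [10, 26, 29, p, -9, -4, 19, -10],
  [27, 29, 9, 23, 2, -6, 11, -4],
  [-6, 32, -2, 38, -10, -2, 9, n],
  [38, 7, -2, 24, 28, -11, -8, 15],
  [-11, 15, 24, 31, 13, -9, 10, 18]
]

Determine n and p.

Row 2 sums to 91 and so does row 4; that's the common total.
In row 3 the known cells total 59, leaving 91 − 59 = 32.
In row 1 the known cells total 61, leaving 91 − 61 = 30.

n = 32, p = 30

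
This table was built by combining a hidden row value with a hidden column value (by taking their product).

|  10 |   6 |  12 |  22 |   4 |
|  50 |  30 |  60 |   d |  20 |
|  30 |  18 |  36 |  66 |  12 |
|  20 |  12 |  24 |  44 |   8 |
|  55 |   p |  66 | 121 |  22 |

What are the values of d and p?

Each row is a constant multiple of every other row — this is a multiplication table with the headers hidden.
Row 2 is 60/12 = 5/1 times row 1, so its entry in column 4 is 22 × 5/1 = 110.
Row 5 is 66/12 = 11/2 times row 1, so its entry in column 2 is 6 × 11/2 = 33.

d = 110, p = 33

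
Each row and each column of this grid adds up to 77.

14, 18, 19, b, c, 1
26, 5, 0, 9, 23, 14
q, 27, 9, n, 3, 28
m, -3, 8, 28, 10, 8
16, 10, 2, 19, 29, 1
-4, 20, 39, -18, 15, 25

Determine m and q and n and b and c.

The known cells in column 5 total 80, leaving 77 − 80 = -3 for the blank.
The known cells in row 1 total 49, leaving 77 − 49 = 28 for the blank.
The known cells in row 4 total 51, leaving 77 − 51 = 26 for the blank.
The known cells in column 1 total 78, leaving 77 − 78 = -1 for the blank.
The known cells in row 3 total 66, leaving 77 − 66 = 11 for the blank.

m = 26, q = -1, n = 11, b = 28, c = -3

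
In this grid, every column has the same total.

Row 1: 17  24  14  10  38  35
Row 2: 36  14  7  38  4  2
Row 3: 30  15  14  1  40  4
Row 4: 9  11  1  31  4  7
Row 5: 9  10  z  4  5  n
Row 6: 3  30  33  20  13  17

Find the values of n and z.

n = 39, z = 35

The complete columns each total 104.
Column 6 is missing 104 − 65 = 39 (since 35 + 2 + 4 + 7 + 17 = 65).
Column 3 is missing 104 − 69 = 35 (since 14 + 7 + 14 + 1 + 33 = 69).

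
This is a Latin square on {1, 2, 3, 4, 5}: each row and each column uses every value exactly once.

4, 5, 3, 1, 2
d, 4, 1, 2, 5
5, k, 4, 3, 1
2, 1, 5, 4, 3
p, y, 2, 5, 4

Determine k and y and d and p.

At (row 2, col 1): row 2 already has {1, 2, 4, 5}, so the value is 3.
Cell (5,1): column 1 already has {2, 3, 4, 5} → 1.
At (row 5, col 2): row 5 already has {1, 2, 4, 5}, so the value is 3.
At (row 3, col 2): row 3 already has {1, 3, 4, 5}, so the value is 2.

k = 2, y = 3, d = 3, p = 1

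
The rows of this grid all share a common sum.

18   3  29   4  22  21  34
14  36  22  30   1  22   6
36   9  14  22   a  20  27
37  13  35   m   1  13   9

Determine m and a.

m = 23, a = 3

The complete rows each total 131.
Row 4 is missing 131 − 108 = 23 (since 37 + 13 + 35 + 1 + 13 + 9 = 108).
Row 3 is missing 131 − 128 = 3 (since 36 + 9 + 14 + 22 + 20 + 27 = 128).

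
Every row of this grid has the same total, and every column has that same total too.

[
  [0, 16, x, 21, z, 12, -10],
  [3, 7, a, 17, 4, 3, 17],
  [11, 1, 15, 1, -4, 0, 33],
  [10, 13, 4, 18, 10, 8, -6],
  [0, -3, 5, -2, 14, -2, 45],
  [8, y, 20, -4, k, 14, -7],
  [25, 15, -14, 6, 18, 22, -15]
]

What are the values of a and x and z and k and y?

a = 6, x = 21, z = -3, k = 18, y = 8

Rows 3 and 4 both sum to 57, so that's the common total.
The known cells in row 2 total 51, leaving 57 − 51 = 6 for the blank.
The known cells in column 2 total 49, leaving 57 − 49 = 8 for the blank.
The known cells in row 6 total 39, leaving 57 − 39 = 18 for the blank.
The known cells in column 5 total 60, leaving 57 − 60 = -3 for the blank.
The known cells in row 1 total 36, leaving 57 − 36 = 21 for the blank.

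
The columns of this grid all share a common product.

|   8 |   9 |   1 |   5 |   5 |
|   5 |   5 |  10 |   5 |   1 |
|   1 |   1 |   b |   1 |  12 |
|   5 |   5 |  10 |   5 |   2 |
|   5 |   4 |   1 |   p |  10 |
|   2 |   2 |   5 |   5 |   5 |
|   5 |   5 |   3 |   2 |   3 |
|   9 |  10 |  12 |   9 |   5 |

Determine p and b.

p = 8, b = 5

Columns 2 and 5 each multiply to 90000, so every column has product 90000.
Column 4: 5×5×1×5×5×2×9 = 11250, so the missing entry is 90000 ÷ 11250 = 8.
Column 3: 1×10×10×1×5×3×12 = 18000, so the missing entry is 90000 ÷ 18000 = 5.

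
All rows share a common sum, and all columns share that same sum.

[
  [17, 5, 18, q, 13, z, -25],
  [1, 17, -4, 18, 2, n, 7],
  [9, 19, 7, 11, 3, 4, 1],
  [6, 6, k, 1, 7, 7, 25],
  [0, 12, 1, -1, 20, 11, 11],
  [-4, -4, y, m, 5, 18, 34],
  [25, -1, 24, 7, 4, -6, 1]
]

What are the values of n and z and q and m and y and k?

n = 13, z = 7, q = 19, m = -1, y = 6, k = 2

Rows 3 and 5 both sum to 54, so that's the common total.
Row 2 has 1 + 17 − 4 + 18 + 2 + 7 = 41; the blank must be 54 − 41 = 13.
Column 6 has 13 + 4 + 7 + 11 + 18 − 6 = 47; the blank must be 54 − 47 = 7.
Row 1 has 17 + 5 + 18 + 13 + 7 − 25 = 35; the blank must be 54 − 35 = 19.
Column 4 has 19 + 18 + 11 + 1 − 1 + 7 = 55; the blank must be 54 − 55 = -1.
Row 4 has 6 + 6 + 1 + 7 + 7 + 25 = 52; the blank must be 54 − 52 = 2.
Row 6 has -4 − 4 − 1 + 5 + 18 + 34 = 48; the blank must be 54 − 48 = 6.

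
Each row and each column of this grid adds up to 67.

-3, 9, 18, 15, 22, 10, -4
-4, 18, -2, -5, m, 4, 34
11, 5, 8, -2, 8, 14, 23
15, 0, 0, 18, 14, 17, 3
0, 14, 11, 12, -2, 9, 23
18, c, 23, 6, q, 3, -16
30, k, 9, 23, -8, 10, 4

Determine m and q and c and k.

m = 22, q = 11, c = 22, k = -1

The known cells in row 7 total 68, leaving 67 − 68 = -1 for the blank.
The known cells in column 2 total 45, leaving 67 − 45 = 22 for the blank.
The known cells in row 6 total 56, leaving 67 − 56 = 11 for the blank.
The known cells in row 2 total 45, leaving 67 − 45 = 22 for the blank.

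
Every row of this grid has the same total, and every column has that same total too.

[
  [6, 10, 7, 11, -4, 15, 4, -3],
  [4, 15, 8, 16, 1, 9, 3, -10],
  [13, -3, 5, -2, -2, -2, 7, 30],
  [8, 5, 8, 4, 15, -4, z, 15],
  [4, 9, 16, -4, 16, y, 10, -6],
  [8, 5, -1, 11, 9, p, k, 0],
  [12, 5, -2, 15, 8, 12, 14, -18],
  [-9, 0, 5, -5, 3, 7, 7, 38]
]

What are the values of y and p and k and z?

y = 1, p = 8, k = 6, z = -5

Rows 1 and 2 both sum to 46, so that's the common total.
Row 5 has 4 + 9 + 16 − 4 + 16 + 10 − 6 = 45; the blank must be 46 − 45 = 1.
Column 6 has 15 + 9 − 2 − 4 + 1 + 12 + 7 = 38; the blank must be 46 − 38 = 8.
Row 6 has 8 + 5 − 1 + 11 + 9 + 8 + 0 = 40; the blank must be 46 − 40 = 6.
Row 4 has 8 + 5 + 8 + 4 + 15 − 4 + 15 = 51; the blank must be 46 − 51 = -5.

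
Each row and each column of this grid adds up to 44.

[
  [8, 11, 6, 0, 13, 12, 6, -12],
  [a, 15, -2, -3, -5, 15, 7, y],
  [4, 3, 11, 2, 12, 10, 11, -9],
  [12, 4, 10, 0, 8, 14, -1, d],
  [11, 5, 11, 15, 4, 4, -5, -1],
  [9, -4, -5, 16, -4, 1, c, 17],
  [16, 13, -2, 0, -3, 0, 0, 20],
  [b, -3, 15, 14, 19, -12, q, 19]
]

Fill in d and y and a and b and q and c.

d = -3, y = 13, a = 4, b = -20, q = 12, c = 14

Row 4: 12 + 4 + 10 + 0 + 8 + 14 − 1 = 47, so its missing entry is 44 − 47 = -3.
Column 8: -12 − 9 − 3 − 1 + 17 + 20 + 19 = 31, so its missing entry is 44 − 31 = 13.
Row 6: 9 − 4 − 5 + 16 − 4 + 1 + 17 = 30, so its missing entry is 44 − 30 = 14.
Column 7: 6 + 7 + 11 − 1 − 5 + 14 + 0 = 32, so its missing entry is 44 − 32 = 12.
Row 8: -3 + 15 + 14 + 19 − 12 + 12 + 19 = 64, so its missing entry is 44 − 64 = -20.
Row 2: 15 − 2 − 3 − 5 + 15 + 7 + 13 = 40, so its missing entry is 44 − 40 = 4.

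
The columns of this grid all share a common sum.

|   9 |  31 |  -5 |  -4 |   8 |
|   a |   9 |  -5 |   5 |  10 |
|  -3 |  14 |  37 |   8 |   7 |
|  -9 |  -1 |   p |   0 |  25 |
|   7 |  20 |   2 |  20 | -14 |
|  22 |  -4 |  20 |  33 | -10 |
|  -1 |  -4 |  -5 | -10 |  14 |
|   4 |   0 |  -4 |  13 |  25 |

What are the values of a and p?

The complete columns each total 65.
Column 1 is missing 65 − 29 = 36 (since 9 − 3 − 9 + 7 + 22 − 1 + 4 = 29).
Column 3 is missing 65 − 40 = 25 (since -5 − 5 + 37 + 2 + 20 − 5 − 4 = 40).

a = 36, p = 25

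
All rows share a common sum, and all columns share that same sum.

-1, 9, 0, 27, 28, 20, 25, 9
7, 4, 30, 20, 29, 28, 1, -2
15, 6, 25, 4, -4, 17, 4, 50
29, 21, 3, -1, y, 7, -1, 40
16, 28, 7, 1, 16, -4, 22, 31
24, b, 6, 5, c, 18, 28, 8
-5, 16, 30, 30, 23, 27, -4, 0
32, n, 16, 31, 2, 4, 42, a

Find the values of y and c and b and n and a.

Rows 1 and 2 both sum to 117, so that's the common total.
The known cells in row 4 total 98, leaving 117 − 98 = 19 for the blank.
The known cells in column 8 total 136, leaving 117 − 136 = -19 for the blank.
The known cells in row 8 total 108, leaving 117 − 108 = 9 for the blank.
The known cells in column 5 total 113, leaving 117 − 113 = 4 for the blank.
The known cells in row 6 total 93, leaving 117 − 93 = 24 for the blank.

y = 19, c = 4, b = 24, n = 9, a = -19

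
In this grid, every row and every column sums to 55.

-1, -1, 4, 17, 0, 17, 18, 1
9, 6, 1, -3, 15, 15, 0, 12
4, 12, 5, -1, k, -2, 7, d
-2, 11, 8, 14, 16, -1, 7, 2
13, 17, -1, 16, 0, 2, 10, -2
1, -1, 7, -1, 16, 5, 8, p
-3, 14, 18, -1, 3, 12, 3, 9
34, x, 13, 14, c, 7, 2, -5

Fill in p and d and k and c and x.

Column 2: -1 + 6 + 12 + 11 + 17 − 1 + 14 = 58, so its missing entry is 55 − 58 = -3.
Row 8: 34 − 3 + 13 + 14 + 7 + 2 − 5 = 62, so its missing entry is 55 − 62 = -7.
Column 5: 0 + 15 + 16 + 0 + 16 + 3 − 7 = 43, so its missing entry is 55 − 43 = 12.
Row 3: 4 + 12 + 5 − 1 + 12 − 2 + 7 = 37, so its missing entry is 55 − 37 = 18.
Row 6: 1 − 1 + 7 − 1 + 16 + 5 + 8 = 35, so its missing entry is 55 − 35 = 20.

p = 20, d = 18, k = 12, c = -7, x = -3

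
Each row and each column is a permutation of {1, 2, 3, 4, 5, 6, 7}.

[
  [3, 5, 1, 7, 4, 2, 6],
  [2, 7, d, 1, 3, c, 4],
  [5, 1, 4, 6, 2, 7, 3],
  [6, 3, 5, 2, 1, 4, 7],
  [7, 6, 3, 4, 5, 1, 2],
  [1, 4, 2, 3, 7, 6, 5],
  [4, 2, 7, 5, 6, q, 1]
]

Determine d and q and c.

d = 6, q = 3, c = 5

For row 2, column 3: column 3 already has {1, 2, 3, 4, 5, 7}; that leaves 6.
At (row 7, col 6): row 7 already has {1, 2, 4, 5, 6, 7}, so the value is 3.
Cell (2,6): row 2 already has {1, 2, 3, 4, 6, 7} → 5.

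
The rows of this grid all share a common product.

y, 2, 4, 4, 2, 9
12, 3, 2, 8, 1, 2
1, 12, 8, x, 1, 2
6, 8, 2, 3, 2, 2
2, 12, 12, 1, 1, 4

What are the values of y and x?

Rows 2 and 4 each multiply to 1152, so every row has product 1152.
Row 1: 2×4×4×2×9 = 576, so the missing entry is 1152 ÷ 576 = 2.
Row 3: 1×12×8×1×2 = 192, so the missing entry is 1152 ÷ 192 = 6.

y = 2, x = 6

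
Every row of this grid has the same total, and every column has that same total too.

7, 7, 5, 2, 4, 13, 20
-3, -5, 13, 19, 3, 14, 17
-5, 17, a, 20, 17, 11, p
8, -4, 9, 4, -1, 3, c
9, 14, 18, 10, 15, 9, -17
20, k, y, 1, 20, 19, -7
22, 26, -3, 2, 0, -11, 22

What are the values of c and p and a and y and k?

c = 39, p = -16, a = 14, y = 2, k = 3

Rows 1 and 2 both sum to 58, so that's the common total.
Column 2 has 7 − 5 + 17 − 4 + 14 + 26 = 55; the blank must be 58 − 55 = 3.
Row 4 has 8 − 4 + 9 + 4 − 1 + 3 = 19; the blank must be 58 − 19 = 39.
Column 7 has 20 + 17 + 39 − 17 − 7 + 22 = 74; the blank must be 58 − 74 = -16.
Row 3 has -5 + 17 + 20 + 17 + 11 − 16 = 44; the blank must be 58 − 44 = 14.
Row 6 has 20 + 3 + 1 + 20 + 19 − 7 = 56; the blank must be 58 − 56 = 2.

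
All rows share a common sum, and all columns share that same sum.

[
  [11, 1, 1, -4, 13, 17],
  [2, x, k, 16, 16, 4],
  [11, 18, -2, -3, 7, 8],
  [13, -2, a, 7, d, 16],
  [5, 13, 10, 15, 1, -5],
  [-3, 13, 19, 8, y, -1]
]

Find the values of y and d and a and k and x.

Rows 1 and 3 both sum to 39, so that's the common total.
Column 2: 1 + 18 − 2 + 13 + 13 = 43, so its missing entry is 39 − 43 = -4.
Row 2: 2 − 4 + 16 + 16 + 4 = 34, so its missing entry is 39 − 34 = 5.
Row 6: -3 + 13 + 19 + 8 − 1 = 36, so its missing entry is 39 − 36 = 3.
Column 5: 13 + 16 + 7 + 1 + 3 = 40, so its missing entry is 39 − 40 = -1.
Row 4: 13 − 2 + 7 − 1 + 16 = 33, so its missing entry is 39 − 33 = 6.

y = 3, d = -1, a = 6, k = 5, x = -4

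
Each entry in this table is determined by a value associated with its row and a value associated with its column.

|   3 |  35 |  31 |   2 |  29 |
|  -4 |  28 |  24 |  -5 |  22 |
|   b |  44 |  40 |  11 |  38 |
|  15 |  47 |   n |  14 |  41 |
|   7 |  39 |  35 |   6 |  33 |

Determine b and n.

The difference between any two rows is the same in every column — this is an addition table with the headers hidden.
Row 3 minus row 1 is 44 − 35 = 9, so its entry in column 1 is 3 + 9 = 12.
Row 4 minus row 1 is 47 − 35 = 12, so its entry in column 3 is 31 + 12 = 43.

b = 12, n = 43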